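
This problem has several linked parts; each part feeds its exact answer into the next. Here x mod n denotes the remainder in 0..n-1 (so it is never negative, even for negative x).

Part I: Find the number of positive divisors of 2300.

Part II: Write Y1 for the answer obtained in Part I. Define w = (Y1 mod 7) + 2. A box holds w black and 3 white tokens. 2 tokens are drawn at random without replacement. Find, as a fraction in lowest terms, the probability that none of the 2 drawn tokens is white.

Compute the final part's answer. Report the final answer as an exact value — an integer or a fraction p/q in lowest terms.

5/12

Part I: 2300 = 2^2 * 5^2 * 23; number of divisors = (2+1) * (2+1) * (1+1) = 18; answer 18
Part II: Y1 = 18; w = 6; total draws C(9,2) = 36; favorable C(6,2) = 15; P = 5/12; answer 5/12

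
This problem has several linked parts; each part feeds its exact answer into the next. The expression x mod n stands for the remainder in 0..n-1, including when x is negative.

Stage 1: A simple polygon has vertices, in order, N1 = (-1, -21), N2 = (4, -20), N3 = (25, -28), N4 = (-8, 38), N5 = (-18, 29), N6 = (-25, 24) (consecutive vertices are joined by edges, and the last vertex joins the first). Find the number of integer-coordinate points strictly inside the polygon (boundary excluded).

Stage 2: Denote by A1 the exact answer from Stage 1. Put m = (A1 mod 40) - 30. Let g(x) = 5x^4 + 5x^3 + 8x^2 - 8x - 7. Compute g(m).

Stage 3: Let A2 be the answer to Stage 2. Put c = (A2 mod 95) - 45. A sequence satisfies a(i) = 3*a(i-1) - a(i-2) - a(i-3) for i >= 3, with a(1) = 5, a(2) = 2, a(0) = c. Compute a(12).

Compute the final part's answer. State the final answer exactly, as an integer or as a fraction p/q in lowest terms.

Stage 1: cross terms: (-1*-20 - 4*-21)=104, (4*-28 - 25*-20)=388, (25*38 - -8*-28)=726, (-8*29 - -18*38)=452, (-18*24 - -25*29)=293, (-25*-21 - -1*24)=549; twice the area = |2512| = 2512; area = 1256; boundary points = 1 + 1 + 33 + 1 + 1 + 3 = 40; strictly interior points = area - boundary/2 + 1 = 1237; answer 1237
Stage 2: A1 = 1237; m = 7; 5*(7)^4 + 5*(7)^3 + 8*(7)^2 - 8*(7)^1 - 7 = (12005) + (1715) + (392) + (-56) + (-7) = 14049; answer 14049
Stage 3: A2 = 14049; c = 39; a(3) = 3*(2) - 1*(5) - 1*(39) = -38; iterating: a(3)=-38, a(4)=-121, a(5)=-327, a(6)=-822, a(7)=-2018, a(8)=-4905, a(9)=-11875, a(10)=-28702, a(11)=-69326, a(12)=-167401; answer -167401

-167401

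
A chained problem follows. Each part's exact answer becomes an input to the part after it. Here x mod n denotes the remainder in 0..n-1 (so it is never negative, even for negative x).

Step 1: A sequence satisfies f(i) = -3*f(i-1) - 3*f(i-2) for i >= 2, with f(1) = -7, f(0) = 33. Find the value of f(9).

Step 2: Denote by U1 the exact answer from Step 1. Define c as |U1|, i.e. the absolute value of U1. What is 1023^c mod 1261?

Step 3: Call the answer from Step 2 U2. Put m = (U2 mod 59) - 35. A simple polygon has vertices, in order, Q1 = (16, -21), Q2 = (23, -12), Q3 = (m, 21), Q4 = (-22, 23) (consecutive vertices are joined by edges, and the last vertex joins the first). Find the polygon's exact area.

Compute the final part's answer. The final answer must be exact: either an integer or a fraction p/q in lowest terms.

Step 1: f(2) = -3*(-7) - 3*(33) = -78; iterating: f(2)=-78, f(3)=255, f(4)=-531, f(5)=828, f(6)=-891, f(7)=189, f(8)=2106, f(9)=-6885; answer -6885
Step 2: U1 = -6885; c = 6885; squarings mod 1261: 1023^1=1023, 1023^2=1160, 1023^4=113, 1023^8=159, 1023^16=61, 1023^32=1199, 1023^64=61, 1023^128=1199, 1023^256=61, 1023^512=1199, 1023^1024=61, 1023^2048=1199, 1023^4096=61; 1023^6885 = 1023^1 * 1023^4 * 1023^32 * 1023^64 * 1023^128 * 1023^512 * 1023^2048 * 1023^4096 = 27 (mod 1261); answer 27
Step 3: U2 = 27; m = -8; cross terms: (16*-12 - 23*-21)=291, (23*21 - -8*-12)=387, (-8*23 - -22*21)=278, (-22*-21 - 16*23)=94; twice the area = |1050| = 1050; area = 525; answer 525

525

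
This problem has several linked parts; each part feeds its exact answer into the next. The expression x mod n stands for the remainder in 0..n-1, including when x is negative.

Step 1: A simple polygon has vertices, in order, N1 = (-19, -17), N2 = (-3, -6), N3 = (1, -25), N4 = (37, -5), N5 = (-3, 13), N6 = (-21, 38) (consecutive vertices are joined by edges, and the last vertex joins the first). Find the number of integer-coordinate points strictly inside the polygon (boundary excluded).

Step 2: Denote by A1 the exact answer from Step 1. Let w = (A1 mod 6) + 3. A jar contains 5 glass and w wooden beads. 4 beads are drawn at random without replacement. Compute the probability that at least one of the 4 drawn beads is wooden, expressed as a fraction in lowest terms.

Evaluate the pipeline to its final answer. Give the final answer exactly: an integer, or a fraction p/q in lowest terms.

Step 1: cross terms: (-19*-6 - -3*-17)=63, (-3*-25 - 1*-6)=81, (1*-5 - 37*-25)=920, (37*13 - -3*-5)=466, (-3*38 - -21*13)=159, (-21*-17 - -19*38)=1079; twice the area = |2768| = 2768; area = 1384; boundary points = 1 + 1 + 4 + 2 + 1 + 1 = 10; strictly interior points = area - boundary/2 + 1 = 1380; answer 1380
Step 2: A1 = 1380; w = 3; total draws C(8,4) = 70; complement C(5,4) = 5; favorable 70 - 5 = 65; P = 13/14; answer 13/14

13/14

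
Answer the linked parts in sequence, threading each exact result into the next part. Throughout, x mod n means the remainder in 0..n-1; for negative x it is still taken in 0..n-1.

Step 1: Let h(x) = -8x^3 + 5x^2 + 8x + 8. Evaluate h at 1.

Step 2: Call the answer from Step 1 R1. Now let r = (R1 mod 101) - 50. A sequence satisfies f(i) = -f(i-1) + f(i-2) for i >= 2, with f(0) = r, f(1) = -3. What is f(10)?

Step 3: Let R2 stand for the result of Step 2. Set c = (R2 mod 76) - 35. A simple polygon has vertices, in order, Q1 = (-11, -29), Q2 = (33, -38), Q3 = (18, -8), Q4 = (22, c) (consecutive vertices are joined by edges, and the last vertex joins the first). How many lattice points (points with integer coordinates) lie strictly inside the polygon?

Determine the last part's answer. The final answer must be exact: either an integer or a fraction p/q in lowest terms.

831

Step 1: -8*(1)^3 + 5*(1)^2 + 8*(1)^1 + 8 = (-8) + (5) + (8) + (8) = 13; answer 13
Step 2: R1 = 13; r = -37; f(2) = -1*(-3) + 1*(-37) = -34; iterating: f(2)=-34, f(3)=31, f(4)=-65, f(5)=96, f(6)=-161, f(7)=257, f(8)=-418, f(9)=675, f(10)=-1093; answer -1093
Step 3: R2 = -1093; c = 12; cross terms: (-11*-38 - 33*-29)=1375, (33*-8 - 18*-38)=420, (18*12 - 22*-8)=392, (22*-29 - -11*12)=-506; twice the area = |1681| = 1681; area = 1681/2; boundary points = 1 + 15 + 4 + 1 = 21; strictly interior points = area - boundary/2 + 1 = 831; answer 831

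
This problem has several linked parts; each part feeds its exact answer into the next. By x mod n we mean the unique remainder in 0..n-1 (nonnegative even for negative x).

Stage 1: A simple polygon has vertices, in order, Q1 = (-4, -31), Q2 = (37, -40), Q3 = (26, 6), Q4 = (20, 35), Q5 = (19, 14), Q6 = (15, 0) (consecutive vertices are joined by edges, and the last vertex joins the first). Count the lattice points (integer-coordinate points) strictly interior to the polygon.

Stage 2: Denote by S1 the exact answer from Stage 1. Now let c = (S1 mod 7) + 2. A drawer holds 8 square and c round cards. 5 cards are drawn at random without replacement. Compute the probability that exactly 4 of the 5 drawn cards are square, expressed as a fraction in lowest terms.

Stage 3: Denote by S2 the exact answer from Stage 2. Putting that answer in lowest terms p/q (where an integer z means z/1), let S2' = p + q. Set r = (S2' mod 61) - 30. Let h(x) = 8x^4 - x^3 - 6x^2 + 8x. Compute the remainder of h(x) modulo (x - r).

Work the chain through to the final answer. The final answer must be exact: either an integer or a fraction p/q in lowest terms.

Stage 1: cross terms: (-4*-40 - 37*-31)=1307, (37*6 - 26*-40)=1262, (26*35 - 20*6)=790, (20*14 - 19*35)=-385, (19*0 - 15*14)=-210, (15*-31 - -4*0)=-465; twice the area = |2299| = 2299; area = 2299/2; boundary points = 1 + 1 + 1 + 1 + 2 + 1 = 7; strictly interior points = area - boundary/2 + 1 = 1147; answer 1147
Stage 2: S1 = 1147; c = 8; total draws C(16,5) = 4368; favorable C(8,4)*C(8,1) = 560; P = 5/39; answer 5/39
Stage 3: S2 = 5/39; threaded value p + q = 44; r = 14; remainder = value at the root: 8*(14)^4 - 1*(14)^3 - 6*(14)^2 + 8*(14)^1 = (307328) + (-2744) + (-1176) + (112) = 303520; answer 303520

303520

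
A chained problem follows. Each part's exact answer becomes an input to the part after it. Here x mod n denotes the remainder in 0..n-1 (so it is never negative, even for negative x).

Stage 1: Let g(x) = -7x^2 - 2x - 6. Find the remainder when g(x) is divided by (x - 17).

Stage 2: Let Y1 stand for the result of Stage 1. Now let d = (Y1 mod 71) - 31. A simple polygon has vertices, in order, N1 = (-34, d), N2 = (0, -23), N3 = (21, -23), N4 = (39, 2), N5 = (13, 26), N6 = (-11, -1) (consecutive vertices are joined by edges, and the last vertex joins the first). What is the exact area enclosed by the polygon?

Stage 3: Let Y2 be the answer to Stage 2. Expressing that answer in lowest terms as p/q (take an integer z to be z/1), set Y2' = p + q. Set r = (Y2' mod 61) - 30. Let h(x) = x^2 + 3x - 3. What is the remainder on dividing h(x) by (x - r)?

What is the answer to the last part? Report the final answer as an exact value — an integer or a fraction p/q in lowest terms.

375

Stage 1: remainder = value at the root: -7*(17)^2 - 2*(17)^1 - 6 = (-2023) + (-34) + (-6) = -2063; answer -2063
Stage 2: Y1 = -2063; d = 36; cross terms: (-34*-23 - 0*36)=782, (0*-23 - 21*-23)=483, (21*2 - 39*-23)=939, (39*26 - 13*2)=988, (13*-1 - -11*26)=273, (-11*36 - -34*-1)=-430; twice the area = |3035| = 3035; area = 3035/2; answer 3035/2
Stage 3: Y2 = 3035/2; threaded value p + q = 3037; r = 18; remainder = value at the root: 1*(18)^2 + 3*(18)^1 - 3 = (324) + (54) + (-3) = 375; answer 375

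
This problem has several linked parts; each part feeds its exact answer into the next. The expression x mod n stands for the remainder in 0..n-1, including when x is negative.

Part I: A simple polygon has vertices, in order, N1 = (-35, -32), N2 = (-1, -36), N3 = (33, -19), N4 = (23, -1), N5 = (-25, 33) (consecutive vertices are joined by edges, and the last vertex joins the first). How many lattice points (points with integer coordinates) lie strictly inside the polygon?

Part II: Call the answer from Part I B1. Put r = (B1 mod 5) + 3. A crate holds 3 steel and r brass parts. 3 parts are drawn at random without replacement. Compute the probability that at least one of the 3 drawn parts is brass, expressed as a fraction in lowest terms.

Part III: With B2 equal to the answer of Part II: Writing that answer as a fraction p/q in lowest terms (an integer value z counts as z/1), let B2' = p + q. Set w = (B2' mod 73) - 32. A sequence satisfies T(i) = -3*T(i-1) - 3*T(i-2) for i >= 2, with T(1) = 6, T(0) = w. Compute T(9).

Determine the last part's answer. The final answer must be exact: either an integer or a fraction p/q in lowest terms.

Part I: cross terms: (-35*-36 - -1*-32)=1228, (-1*-19 - 33*-36)=1207, (33*-1 - 23*-19)=404, (23*33 - -25*-1)=734, (-25*-32 - -35*33)=1955; twice the area = |5528| = 5528; area = 2764; boundary points = 2 + 17 + 2 + 2 + 5 = 28; strictly interior points = area - boundary/2 + 1 = 2751; answer 2751
Part II: B1 = 2751; r = 4; total draws C(7,3) = 35; complement C(3,3) = 1; favorable 35 - 1 = 34; P = 34/35; answer 34/35
Part III: B2 = 34/35; threaded value p + q = 69; w = 37; T(2) = -3*(6) - 3*(37) = -129; iterating: T(2)=-129, T(3)=369, T(4)=-720, T(5)=1053, T(6)=-999, T(7)=-162, T(8)=3483, T(9)=-9963; answer -9963

-9963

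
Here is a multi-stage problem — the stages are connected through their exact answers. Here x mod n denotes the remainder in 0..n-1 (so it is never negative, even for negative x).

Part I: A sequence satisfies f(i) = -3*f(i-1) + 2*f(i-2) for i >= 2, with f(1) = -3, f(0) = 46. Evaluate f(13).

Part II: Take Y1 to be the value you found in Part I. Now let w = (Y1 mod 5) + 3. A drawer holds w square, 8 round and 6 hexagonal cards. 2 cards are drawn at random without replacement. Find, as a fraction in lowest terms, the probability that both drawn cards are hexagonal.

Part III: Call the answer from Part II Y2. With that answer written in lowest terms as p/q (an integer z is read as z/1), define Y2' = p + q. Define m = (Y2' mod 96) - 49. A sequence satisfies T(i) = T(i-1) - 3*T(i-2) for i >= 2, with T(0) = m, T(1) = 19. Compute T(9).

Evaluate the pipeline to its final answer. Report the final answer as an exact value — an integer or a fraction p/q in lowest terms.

Part I: f(2) = -3*(-3) + 2*(46) = 101; iterating: f(2)=101, f(3)=-309, f(4)=1129, f(5)=-4005, f(6)=14273, f(7)=-50829, f(8)=181033, f(9)=-644757, f(10)=2296337, f(11)=-8178525, f(12)=29128249, f(13)=-103741797; answer -103741797
Part II: Y1 = -103741797; w = 6; total draws C(20,2) = 190; favorable C(6,2) = 15; P = 3/38; answer 3/38
Part III: Y2 = 3/38; threaded value p + q = 41; m = -8; T(2) = 1*(19) - 3*(-8) = 43; iterating: T(2)=43, T(3)=-14, T(4)=-143, T(5)=-101, T(6)=328, T(7)=631, T(8)=-353, T(9)=-2246; answer -2246

-2246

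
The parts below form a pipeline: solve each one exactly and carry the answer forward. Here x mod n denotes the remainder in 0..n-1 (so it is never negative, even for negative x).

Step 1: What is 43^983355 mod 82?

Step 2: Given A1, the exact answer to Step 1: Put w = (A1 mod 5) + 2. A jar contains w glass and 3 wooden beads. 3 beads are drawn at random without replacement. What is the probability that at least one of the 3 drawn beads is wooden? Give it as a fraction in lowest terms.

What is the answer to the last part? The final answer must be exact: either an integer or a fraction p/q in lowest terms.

Step 1: squarings mod 82: 43^1=43, 43^2=45, 43^4=57, 43^8=51, 43^16=59, 43^32=37, 43^64=57, 43^128=51, 43^256=59, 43^512=37, 43^1024=57, 43^2048=51, 43^4096=59, 43^8192=37, 43^16384=57, 43^32768=51, 43^65536=59, 43^131072=37, 43^262144=57, 43^524288=51; 43^983355 = 43^1 * 43^2 * 43^8 * 43^16 * 43^32 * 43^256 * 43^65536 * 43^131072 * 43^262144 * 43^524288 = 9 (mod 82); answer 9
Step 2: A1 = 9; w = 6; total draws C(9,3) = 84; complement C(6,3) = 20; favorable 84 - 20 = 64; P = 16/21; answer 16/21

16/21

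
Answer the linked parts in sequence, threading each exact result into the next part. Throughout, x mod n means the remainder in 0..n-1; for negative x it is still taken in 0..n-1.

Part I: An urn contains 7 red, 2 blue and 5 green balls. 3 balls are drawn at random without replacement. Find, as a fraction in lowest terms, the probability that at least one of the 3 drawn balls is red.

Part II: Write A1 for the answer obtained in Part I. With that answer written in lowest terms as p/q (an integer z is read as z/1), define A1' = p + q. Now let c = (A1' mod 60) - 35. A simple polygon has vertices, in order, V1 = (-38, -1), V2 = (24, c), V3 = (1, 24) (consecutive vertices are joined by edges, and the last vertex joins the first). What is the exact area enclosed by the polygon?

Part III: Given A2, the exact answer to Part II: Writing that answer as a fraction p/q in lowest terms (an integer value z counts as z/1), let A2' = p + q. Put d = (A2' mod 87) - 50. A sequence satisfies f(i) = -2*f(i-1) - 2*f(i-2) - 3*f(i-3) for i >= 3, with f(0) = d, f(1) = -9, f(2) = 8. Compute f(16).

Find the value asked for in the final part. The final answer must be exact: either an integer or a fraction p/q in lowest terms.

Part I: total draws C(14,3) = 364; complement C(7,3) = 35; favorable 364 - 35 = 329; P = 47/52; answer 47/52
Part II: A1 = 47/52; threaded value p + q = 99; c = 4; cross terms: (-38*4 - 24*-1)=-128, (24*24 - 1*4)=572, (1*-1 - -38*24)=911; twice the area = |1355| = 1355; area = 1355/2; answer 1355/2
Part III: A2 = 1355/2; threaded value p + q = 1357; d = 2; f(3) = -2*(8) - 2*(-9) - 3*(2) = -4; iterating: f(3)=-4, f(4)=19, f(5)=-54, f(6)=82, f(7)=-113, f(8)=224, f(9)=-468, f(10)=827, f(11)=-1390, f(12)=2530, f(13)=-4761, f(14)=8632, f(15)=-15332, f(16)=27683; answer 27683

27683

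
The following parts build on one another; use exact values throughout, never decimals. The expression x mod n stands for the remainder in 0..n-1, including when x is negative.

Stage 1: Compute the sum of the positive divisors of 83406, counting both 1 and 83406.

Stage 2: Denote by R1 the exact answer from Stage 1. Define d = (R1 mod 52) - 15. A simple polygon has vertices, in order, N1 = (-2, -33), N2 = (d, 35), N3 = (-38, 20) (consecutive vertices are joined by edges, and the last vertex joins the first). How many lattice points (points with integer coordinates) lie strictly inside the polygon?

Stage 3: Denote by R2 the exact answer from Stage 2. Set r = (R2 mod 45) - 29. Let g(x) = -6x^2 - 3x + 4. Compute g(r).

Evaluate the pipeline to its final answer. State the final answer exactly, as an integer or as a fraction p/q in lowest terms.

-1886

Stage 1: 83406 = 2 * 3 * 13901; sigma = (1 + 2) * (1 + 3) * (1 + 13901) = 3 * 4 * 13902 = 166824; answer 166824
Stage 2: R1 = 166824; d = -7; cross terms: (-2*35 - -7*-33)=-301, (-7*20 - -38*35)=1190, (-38*-33 - -2*20)=1294; twice the area = |2183| = 2183; area = 2183/2; boundary points = 1 + 1 + 1 = 3; strictly interior points = area - boundary/2 + 1 = 1091; answer 1091
Stage 3: R2 = 1091; r = -18; -6*(-18)^2 - 3*(-18)^1 + 4 = (-1944) + (54) + (4) = -1886; answer -1886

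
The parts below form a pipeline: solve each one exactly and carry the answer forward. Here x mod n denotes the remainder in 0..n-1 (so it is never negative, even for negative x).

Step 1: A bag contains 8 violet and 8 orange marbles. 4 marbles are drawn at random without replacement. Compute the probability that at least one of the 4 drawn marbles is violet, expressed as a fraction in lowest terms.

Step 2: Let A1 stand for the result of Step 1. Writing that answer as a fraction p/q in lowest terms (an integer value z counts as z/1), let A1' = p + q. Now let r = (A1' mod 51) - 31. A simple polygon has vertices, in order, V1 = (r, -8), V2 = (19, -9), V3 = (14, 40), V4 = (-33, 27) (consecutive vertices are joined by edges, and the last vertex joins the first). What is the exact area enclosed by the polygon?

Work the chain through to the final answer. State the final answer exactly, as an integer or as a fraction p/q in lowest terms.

2058

Step 1: total draws C(16,4) = 1820; complement C(8,4) = 70; favorable 1820 - 70 = 1750; P = 25/26; answer 25/26
Step 2: A1 = 25/26; threaded value p + q = 51; r = -31; cross terms: (-31*-9 - 19*-8)=431, (19*40 - 14*-9)=886, (14*27 - -33*40)=1698, (-33*-8 - -31*27)=1101; twice the area = |4116| = 4116; area = 2058; answer 2058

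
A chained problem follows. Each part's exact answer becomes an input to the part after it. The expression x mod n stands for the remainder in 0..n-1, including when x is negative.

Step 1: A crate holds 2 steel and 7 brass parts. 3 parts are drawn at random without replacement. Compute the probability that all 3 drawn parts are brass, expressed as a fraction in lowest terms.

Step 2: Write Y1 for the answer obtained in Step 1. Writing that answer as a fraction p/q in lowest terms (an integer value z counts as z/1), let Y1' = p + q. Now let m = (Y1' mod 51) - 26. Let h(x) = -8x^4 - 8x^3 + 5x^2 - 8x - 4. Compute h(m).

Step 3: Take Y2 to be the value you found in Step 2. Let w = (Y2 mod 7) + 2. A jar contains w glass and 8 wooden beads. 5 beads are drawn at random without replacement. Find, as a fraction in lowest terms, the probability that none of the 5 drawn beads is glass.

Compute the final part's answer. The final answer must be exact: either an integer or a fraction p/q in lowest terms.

56/1287

Step 1: total draws C(9,3) = 84; favorable C(7,3) = 35; P = 5/12; answer 5/12
Step 2: Y1 = 5/12; threaded value p + q = 17; m = -9; -8*(-9)^4 - 8*(-9)^3 + 5*(-9)^2 - 8*(-9)^1 - 4 = (-52488) + (5832) + (405) + (72) + (-4) = -46183; answer -46183
Step 3: Y2 = -46183; w = 5; total draws C(13,5) = 1287; favorable C(8,5) = 56; P = 56/1287; answer 56/1287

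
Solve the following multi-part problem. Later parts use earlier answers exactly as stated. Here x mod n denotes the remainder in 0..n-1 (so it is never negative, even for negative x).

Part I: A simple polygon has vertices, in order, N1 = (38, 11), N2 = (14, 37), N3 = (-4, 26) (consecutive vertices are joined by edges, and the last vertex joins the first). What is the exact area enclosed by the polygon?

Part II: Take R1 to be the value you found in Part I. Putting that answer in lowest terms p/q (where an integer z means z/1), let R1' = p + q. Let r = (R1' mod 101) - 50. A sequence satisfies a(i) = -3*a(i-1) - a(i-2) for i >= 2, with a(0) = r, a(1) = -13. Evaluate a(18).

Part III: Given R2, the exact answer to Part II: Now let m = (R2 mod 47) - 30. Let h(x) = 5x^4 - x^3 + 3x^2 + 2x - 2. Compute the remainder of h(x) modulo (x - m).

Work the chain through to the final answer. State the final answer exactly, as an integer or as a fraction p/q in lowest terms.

Part I: cross terms: (38*37 - 14*11)=1252, (14*26 - -4*37)=512, (-4*11 - 38*26)=-1032; twice the area = |732| = 732; area = 366; answer 366
Part II: R1 = 366; threaded value p + q = 367; r = 14; a(2) = -3*(-13) - 1*(14) = 25; iterating: a(2)=25, a(3)=-62, a(4)=161, a(5)=-421, a(6)=1102, a(7)=-2885, a(8)=7553, a(9)=-19774, a(10)=51769, a(11)=-135533, a(12)=354830, a(13)=-928957, a(14)=2432041, a(15)=-6367166, a(16)=16669457, a(17)=-43641205, a(18)=114254158; answer 114254158
Part III: R2 = 114254158; m = -5; remainder = value at the root: 5*(-5)^4 - 1*(-5)^3 + 3*(-5)^2 + 2*(-5)^1 - 2 = (3125) + (125) + (75) + (-10) + (-2) = 3313; answer 3313

3313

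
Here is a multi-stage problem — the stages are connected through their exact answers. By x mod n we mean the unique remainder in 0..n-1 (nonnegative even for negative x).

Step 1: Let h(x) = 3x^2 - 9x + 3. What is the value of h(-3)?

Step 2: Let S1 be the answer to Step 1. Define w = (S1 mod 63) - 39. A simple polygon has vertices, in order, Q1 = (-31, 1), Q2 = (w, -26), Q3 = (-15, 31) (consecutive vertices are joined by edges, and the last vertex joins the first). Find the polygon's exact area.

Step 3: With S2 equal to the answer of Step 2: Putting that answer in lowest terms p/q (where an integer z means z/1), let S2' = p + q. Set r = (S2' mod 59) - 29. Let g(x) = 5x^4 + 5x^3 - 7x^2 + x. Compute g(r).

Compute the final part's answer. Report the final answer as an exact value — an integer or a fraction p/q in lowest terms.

922992

Step 1: 3*(-3)^2 - 9*(-3)^1 + 3 = (27) + (27) + (3) = 57; answer 57
Step 2: S1 = 57; w = 18; cross terms: (-31*-26 - 18*1)=788, (18*31 - -15*-26)=168, (-15*1 - -31*31)=946; twice the area = |1902| = 1902; area = 951; answer 951
Step 3: S2 = 951; threaded value p + q = 952; r = -21; 5*(-21)^4 + 5*(-21)^3 - 7*(-21)^2 + 1*(-21)^1 = (972405) + (-46305) + (-3087) + (-21) = 922992; answer 922992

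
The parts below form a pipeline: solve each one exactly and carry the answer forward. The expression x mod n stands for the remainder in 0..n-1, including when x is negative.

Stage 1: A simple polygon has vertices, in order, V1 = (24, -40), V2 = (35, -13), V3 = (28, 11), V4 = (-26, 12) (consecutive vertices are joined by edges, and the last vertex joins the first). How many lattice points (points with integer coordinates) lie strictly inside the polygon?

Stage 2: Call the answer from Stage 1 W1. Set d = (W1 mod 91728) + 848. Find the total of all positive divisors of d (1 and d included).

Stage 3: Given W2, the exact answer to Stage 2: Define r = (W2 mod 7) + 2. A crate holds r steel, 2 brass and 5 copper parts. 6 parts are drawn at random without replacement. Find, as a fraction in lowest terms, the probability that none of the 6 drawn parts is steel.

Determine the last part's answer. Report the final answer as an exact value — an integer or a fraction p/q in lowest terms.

1/12

Stage 1: cross terms: (24*-13 - 35*-40)=1088, (35*11 - 28*-13)=749, (28*12 - -26*11)=622, (-26*-40 - 24*12)=752; twice the area = |3211| = 3211; area = 3211/2; boundary points = 1 + 1 + 1 + 2 = 5; strictly interior points = area - boundary/2 + 1 = 1604; answer 1604
Stage 2: W1 = 1604; d = 2452; 2452 = 2^2 * 613; sigma = (1 + 2 + 4) * (1 + 613) = 7 * 614 = 4298; answer 4298
Stage 3: W2 = 4298; r = 2; total draws C(9,6) = 84; favorable C(7,6) = 7; P = 1/12; answer 1/12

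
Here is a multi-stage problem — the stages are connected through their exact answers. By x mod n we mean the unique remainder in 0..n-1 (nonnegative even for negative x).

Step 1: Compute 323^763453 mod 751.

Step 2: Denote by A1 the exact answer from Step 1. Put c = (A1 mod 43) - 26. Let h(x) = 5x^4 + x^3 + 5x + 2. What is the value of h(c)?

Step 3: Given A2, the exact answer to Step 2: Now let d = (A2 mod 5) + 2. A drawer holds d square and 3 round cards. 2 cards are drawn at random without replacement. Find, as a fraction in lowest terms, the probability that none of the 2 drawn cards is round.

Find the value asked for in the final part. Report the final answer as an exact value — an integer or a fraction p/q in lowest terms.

1/10

Step 1: squarings mod 751: 323^1=323, 323^2=691, 323^4=596, 323^8=744, 323^16=49, 323^32=148, 323^64=125, 323^128=605, 323^256=288, 323^512=334, 323^1024=408, 323^2048=493, 323^4096=476, 323^8192=525, 323^16384=8, 323^32768=64, 323^65536=341, 323^131072=627, 323^262144=356, 323^524288=568; 323^763453 = 323^1 * 323^4 * 323^8 * 323^16 * 323^32 * 323^512 * 323^1024 * 323^8192 * 323^32768 * 323^65536 * 323^131072 * 323^524288 = 415 (mod 751); answer 415
Step 2: A1 = 415; c = 2; 5*(2)^4 + 1*(2)^3 + 5*(2)^1 + 2 = (80) + (8) + (10) + (2) = 100; answer 100
Step 3: A2 = 100; d = 2; total draws C(5,2) = 10; favorable C(2,2) = 1; P = 1/10; answer 1/10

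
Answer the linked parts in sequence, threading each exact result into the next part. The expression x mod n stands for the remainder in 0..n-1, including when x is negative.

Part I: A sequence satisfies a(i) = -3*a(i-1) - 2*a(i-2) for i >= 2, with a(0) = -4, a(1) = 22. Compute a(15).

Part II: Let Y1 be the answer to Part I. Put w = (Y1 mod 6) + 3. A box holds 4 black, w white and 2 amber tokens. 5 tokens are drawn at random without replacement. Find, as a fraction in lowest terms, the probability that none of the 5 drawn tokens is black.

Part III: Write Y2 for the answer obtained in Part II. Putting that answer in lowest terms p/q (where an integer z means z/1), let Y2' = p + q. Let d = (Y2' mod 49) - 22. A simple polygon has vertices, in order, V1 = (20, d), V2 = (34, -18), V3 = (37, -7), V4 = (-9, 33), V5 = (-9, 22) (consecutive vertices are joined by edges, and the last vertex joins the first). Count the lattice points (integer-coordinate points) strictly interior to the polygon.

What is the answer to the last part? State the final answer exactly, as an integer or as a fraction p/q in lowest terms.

693

Part I: a(2) = -3*(22) - 2*(-4) = -58; iterating: a(2)=-58, a(3)=130, a(4)=-274, a(5)=562, a(6)=-1138, a(7)=2290, a(8)=-4594, a(9)=9202, a(10)=-18418, a(11)=36850, a(12)=-73714, a(13)=147442, a(14)=-294898, a(15)=589810; answer 589810
Part II: Y1 = 589810; w = 7; total draws C(13,5) = 1287; favorable C(9,5) = 126; P = 14/143; answer 14/143
Part III: Y2 = 14/143; threaded value p + q = 157; d = -12; cross terms: (20*-18 - 34*-12)=48, (34*-7 - 37*-18)=428, (37*33 - -9*-7)=1158, (-9*22 - -9*33)=99, (-9*-12 - 20*22)=-332; twice the area = |1401| = 1401; area = 1401/2; boundary points = 2 + 1 + 2 + 11 + 1 = 17; strictly interior points = area - boundary/2 + 1 = 693; answer 693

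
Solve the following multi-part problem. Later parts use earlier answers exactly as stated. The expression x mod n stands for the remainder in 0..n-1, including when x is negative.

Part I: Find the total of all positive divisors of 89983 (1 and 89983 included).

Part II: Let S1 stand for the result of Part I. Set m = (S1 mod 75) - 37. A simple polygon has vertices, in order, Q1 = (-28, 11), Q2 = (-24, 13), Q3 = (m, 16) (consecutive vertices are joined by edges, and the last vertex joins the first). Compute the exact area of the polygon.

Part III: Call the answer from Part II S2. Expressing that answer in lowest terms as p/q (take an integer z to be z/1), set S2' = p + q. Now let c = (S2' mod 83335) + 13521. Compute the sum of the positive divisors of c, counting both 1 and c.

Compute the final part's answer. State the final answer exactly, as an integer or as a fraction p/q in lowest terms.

20346

Part I: 89983 is prime, so its only divisors are 1 and 89983; sigma = 1 + 89983 = 89984; answer 89984
Part II: S1 = 89984; m = 22; cross terms: (-28*13 - -24*11)=-100, (-24*16 - 22*13)=-670, (22*11 - -28*16)=690; twice the area = |-80| = 80; area = 40; answer 40
Part III: S2 = 40; threaded value p + q = 41; c = 13562; 13562 = 2 * 6781; sigma = (1 + 2) * (1 + 6781) = 3 * 6782 = 20346; answer 20346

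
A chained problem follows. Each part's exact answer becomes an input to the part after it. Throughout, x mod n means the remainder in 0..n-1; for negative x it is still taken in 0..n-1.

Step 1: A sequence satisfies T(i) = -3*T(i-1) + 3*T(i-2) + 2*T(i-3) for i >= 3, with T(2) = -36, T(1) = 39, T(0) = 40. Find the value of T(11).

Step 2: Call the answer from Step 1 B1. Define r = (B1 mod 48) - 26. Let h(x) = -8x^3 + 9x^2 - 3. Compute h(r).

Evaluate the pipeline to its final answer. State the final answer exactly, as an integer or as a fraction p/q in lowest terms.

67597

Step 1: T(3) = -3*(-36) + 3*(39) + 2*(40) = 305; iterating: T(3)=305, T(4)=-945, T(5)=3678, T(6)=-13259, T(7)=48921, T(8)=-179184, T(9)=657797, T(10)=-2413101, T(11)=8854326; answer 8854326
Step 2: B1 = 8854326; r = -20; -8*(-20)^3 + 9*(-20)^2 - 3 = (64000) + (3600) + (-3) = 67597; answer 67597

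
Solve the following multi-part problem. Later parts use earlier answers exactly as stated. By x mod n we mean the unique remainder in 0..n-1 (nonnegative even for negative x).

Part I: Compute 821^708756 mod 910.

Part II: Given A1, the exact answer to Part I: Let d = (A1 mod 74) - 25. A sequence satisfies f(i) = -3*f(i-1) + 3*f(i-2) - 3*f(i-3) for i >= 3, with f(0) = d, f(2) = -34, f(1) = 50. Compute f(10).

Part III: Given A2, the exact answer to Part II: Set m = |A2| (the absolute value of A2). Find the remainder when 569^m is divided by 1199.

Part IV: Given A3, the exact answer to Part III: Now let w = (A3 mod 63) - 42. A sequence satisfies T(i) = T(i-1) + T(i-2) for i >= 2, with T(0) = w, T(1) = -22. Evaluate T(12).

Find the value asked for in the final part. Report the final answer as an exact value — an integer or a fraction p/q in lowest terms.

Part I: squarings mod 910: 821^1=821, 821^2=641, 821^4=471, 821^8=711, 821^16=471, 821^32=711, 821^64=471, 821^128=711, 821^256=471, 821^512=711, 821^1024=471, 821^2048=711, 821^4096=471, 821^8192=711, 821^16384=471, 821^32768=711, 821^65536=471, 821^131072=711, 821^262144=471, 821^524288=711; 821^708756 = 821^4 * 821^16 * 821^128 * 821^4096 * 821^16384 * 821^32768 * 821^131072 * 821^524288 = 1 (mod 910); answer 1
Part II: A1 = 1; d = -24; f(3) = -3*(-34) + 3*(50) - 3*(-24) = 324; iterating: f(3)=324, f(4)=-1224, f(5)=4746, f(6)=-18882, f(7)=74556, f(8)=-294552, f(9)=1163970, f(10)=-4599234; answer -4599234
Part III: A2 = -4599234; m = 4599234; squarings mod 1199: 569^1=569, 569^2=31, 569^4=961, 569^8=291, 569^16=751, 569^32=471, 569^64=26, 569^128=676, 569^256=157, 569^512=669, 569^1024=334, 569^2048=49, 569^4096=3, 569^8192=9, 569^16384=81, 569^32768=566, 569^65536=223, 569^131072=570, 569^262144=1170, 569^524288=841, 569^1048576=1070, 569^2097152=1054, 569^4194304=642; 569^4599234 = 569^2 * 569^64 * 569^128 * 569^256 * 569^1024 * 569^2048 * 569^8192 * 569^131072 * 569^262144 * 569^4194304 = 653 (mod 1199); answer 653
Part IV: A3 = 653; w = -19; T(2) = 1*(-22) + 1*(-19) = -41; iterating: T(2)=-41, T(3)=-63, T(4)=-104, T(5)=-167, T(6)=-271, T(7)=-438, T(8)=-709, T(9)=-1147, T(10)=-1856, T(11)=-3003, T(12)=-4859; answer -4859

-4859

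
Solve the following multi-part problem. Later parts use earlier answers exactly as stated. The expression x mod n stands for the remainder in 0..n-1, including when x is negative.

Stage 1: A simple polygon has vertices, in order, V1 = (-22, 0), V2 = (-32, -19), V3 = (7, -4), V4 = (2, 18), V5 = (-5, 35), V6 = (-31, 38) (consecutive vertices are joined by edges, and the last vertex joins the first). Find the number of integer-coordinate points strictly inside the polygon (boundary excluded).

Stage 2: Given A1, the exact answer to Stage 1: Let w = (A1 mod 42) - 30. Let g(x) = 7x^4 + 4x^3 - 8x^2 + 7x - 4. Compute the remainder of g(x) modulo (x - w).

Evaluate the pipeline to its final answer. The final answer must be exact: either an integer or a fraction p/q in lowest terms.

Stage 1: cross terms: (-22*-19 - -32*0)=418, (-32*-4 - 7*-19)=261, (7*18 - 2*-4)=134, (2*35 - -5*18)=160, (-5*38 - -31*35)=895, (-31*0 - -22*38)=836; twice the area = |2704| = 2704; area = 1352; boundary points = 1 + 3 + 1 + 1 + 1 + 1 = 8; strictly interior points = area - boundary/2 + 1 = 1349; answer 1349
Stage 2: A1 = 1349; w = -25; remainder = value at the root: 7*(-25)^4 + 4*(-25)^3 - 8*(-25)^2 + 7*(-25)^1 - 4 = (2734375) + (-62500) + (-5000) + (-175) + (-4) = 2666696; answer 2666696

2666696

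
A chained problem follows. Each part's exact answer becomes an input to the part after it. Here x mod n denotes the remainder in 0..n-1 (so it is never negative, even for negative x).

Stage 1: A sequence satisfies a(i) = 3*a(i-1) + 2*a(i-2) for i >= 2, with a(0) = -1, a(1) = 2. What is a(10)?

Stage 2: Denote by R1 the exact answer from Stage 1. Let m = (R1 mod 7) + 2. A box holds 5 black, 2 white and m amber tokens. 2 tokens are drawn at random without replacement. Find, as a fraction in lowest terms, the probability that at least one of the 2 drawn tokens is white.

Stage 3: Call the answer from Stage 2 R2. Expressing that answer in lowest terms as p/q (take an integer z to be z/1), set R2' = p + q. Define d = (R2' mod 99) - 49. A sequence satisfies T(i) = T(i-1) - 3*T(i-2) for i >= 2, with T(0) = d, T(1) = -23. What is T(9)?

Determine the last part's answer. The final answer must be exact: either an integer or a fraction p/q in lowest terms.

Stage 1: a(2) = 3*(2) + 2*(-1) = 4; iterating: a(2)=4, a(3)=16, a(4)=56, a(5)=200, a(6)=712, a(7)=2536, a(8)=9032, a(9)=32168, a(10)=114568; answer 114568
Stage 2: R1 = 114568; m = 8; total draws C(15,2) = 105; complement C(13,2) = 78; favorable 105 - 78 = 27; P = 9/35; answer 9/35
Stage 3: R2 = 9/35; threaded value p + q = 44; d = -5; T(2) = 1*(-23) - 3*(-5) = -8; iterating: T(2)=-8, T(3)=61, T(4)=85, T(5)=-98, T(6)=-353, T(7)=-59, T(8)=1000, T(9)=1177; answer 1177

1177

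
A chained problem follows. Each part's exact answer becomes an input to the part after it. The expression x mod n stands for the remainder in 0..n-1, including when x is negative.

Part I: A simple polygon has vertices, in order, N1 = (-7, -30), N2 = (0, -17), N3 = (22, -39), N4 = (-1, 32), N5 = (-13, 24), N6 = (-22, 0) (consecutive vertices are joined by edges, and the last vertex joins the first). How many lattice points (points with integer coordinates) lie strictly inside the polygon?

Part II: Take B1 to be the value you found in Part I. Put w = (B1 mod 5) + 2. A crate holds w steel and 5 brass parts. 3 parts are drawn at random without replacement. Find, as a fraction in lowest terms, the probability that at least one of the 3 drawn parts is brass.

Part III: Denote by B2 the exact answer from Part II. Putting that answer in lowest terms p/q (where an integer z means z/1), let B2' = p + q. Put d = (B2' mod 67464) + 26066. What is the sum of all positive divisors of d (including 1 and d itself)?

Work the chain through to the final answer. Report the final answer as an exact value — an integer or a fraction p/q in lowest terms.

Part I: cross terms: (-7*-17 - 0*-30)=119, (0*-39 - 22*-17)=374, (22*32 - -1*-39)=665, (-1*24 - -13*32)=392, (-13*0 - -22*24)=528, (-22*-30 - -7*0)=660; twice the area = |2738| = 2738; area = 1369; boundary points = 1 + 22 + 1 + 4 + 3 + 15 = 46; strictly interior points = area - boundary/2 + 1 = 1347; answer 1347
Part II: B1 = 1347; w = 4; total draws C(9,3) = 84; complement C(4,3) = 4; favorable 84 - 4 = 80; P = 20/21; answer 20/21
Part III: B2 = 20/21; threaded value p + q = 41; d = 26107; 26107 is prime, so its only divisors are 1 and 26107; sigma = 1 + 26107 = 26108; answer 26108

26108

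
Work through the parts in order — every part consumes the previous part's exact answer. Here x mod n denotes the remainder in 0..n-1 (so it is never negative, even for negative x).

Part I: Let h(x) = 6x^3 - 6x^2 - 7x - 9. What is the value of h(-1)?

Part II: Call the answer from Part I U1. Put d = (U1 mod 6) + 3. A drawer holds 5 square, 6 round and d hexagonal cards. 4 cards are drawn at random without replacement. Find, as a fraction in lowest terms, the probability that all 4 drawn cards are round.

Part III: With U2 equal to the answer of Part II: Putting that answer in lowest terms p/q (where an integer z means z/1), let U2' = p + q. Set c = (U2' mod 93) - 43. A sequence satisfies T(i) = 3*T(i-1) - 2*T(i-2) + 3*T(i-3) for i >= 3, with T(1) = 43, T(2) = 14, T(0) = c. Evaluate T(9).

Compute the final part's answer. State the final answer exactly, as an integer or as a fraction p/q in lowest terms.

-25442

Part I: 6*(-1)^3 - 6*(-1)^2 - 7*(-1)^1 - 9 = (-6) + (-6) + (7) + (-9) = -14; answer -14
Part II: U1 = -14; d = 7; total draws C(18,4) = 3060; favorable C(6,4) = 15; P = 1/204; answer 1/204
Part III: U2 = 1/204; threaded value p + q = 205; c = -24; T(3) = 3*(14) - 2*(43) + 3*(-24) = -116; iterating: T(3)=-116, T(4)=-247, T(5)=-467, T(6)=-1255, T(7)=-3572, T(8)=-9607, T(9)=-25442; answer -25442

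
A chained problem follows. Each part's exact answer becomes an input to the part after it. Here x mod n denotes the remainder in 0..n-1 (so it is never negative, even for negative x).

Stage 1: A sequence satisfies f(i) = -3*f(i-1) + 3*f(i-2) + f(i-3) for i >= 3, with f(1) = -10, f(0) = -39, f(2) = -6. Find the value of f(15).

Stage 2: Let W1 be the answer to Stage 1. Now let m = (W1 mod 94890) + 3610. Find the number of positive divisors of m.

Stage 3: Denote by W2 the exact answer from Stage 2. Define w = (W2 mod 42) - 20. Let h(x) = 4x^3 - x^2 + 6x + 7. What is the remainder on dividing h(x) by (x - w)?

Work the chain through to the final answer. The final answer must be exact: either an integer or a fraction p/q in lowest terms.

Stage 1: f(3) = -3*(-6) + 3*(-10) + 1*(-39) = -51; iterating: f(3)=-51, f(4)=125, f(5)=-534, f(6)=1926, f(7)=-7255, f(8)=27009, f(9)=-100866, f(10)=376370, f(11)=-1404699, f(12)=5242341, f(13)=-19564750, f(14)=73016574, f(15)=-272501631; answer -272501631
Stage 2: W1 = -272501631; m = 26059; 26059 = 11 * 23 * 103; number of divisors = (1+1) * (1+1) * (1+1) = 8; answer 8
Stage 3: W2 = 8; w = -12; remainder = value at the root: 4*(-12)^3 - 1*(-12)^2 + 6*(-12)^1 + 7 = (-6912) + (-144) + (-72) + (7) = -7121; answer -7121

-7121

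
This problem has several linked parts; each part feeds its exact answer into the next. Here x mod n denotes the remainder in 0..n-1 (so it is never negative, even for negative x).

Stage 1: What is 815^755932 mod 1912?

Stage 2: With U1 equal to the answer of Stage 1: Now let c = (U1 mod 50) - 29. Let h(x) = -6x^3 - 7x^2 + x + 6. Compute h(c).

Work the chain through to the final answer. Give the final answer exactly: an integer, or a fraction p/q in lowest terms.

32712

Stage 1: squarings mod 1912: 815^1=815, 815^2=761, 815^4=1697, 815^8=337, 815^16=761, 815^32=1697, 815^64=337, 815^128=761, 815^256=1697, 815^512=337, 815^1024=761, 815^2048=1697, 815^4096=337, 815^8192=761, 815^16384=1697, 815^32768=337, 815^65536=761, 815^131072=1697, 815^262144=337, 815^524288=761; 815^755932 = 815^4 * 815^8 * 815^16 * 815^64 * 815^128 * 815^2048 * 815^32768 * 815^65536 * 815^131072 * 815^524288 = 761 (mod 1912); answer 761
Stage 2: U1 = 761; c = -18; -6*(-18)^3 - 7*(-18)^2 + 1*(-18)^1 + 6 = (34992) + (-2268) + (-18) + (6) = 32712; answer 32712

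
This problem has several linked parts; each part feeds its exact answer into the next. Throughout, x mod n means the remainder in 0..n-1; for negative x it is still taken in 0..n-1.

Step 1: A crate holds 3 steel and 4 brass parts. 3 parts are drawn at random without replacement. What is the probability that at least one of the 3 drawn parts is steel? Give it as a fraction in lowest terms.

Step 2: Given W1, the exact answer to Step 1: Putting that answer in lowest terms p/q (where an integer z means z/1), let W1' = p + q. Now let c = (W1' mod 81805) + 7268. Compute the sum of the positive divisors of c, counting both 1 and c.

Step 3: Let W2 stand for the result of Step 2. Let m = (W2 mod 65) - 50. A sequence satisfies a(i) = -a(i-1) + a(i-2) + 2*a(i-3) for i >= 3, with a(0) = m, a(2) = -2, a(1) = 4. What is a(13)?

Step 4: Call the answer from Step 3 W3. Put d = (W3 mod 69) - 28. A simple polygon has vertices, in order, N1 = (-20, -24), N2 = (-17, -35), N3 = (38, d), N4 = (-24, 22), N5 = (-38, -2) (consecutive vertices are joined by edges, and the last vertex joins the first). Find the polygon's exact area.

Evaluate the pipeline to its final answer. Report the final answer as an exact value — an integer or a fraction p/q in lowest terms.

4375/2

Step 1: total draws C(7,3) = 35; complement C(4,3) = 4; favorable 35 - 4 = 31; P = 31/35; answer 31/35
Step 2: W1 = 31/35; threaded value p + q = 66; c = 7334; 7334 = 2 * 19 * 193; sigma = (1 + 2) * (1 + 19) * (1 + 193) = 3 * 20 * 194 = 11640; answer 11640
Step 3: W2 = 11640; m = -45; a(3) = -1*(-2) + 1*(4) + 2*(-45) = -84; iterating: a(3)=-84, a(4)=90, a(5)=-178, a(6)=100, a(7)=-98, a(8)=-158, a(9)=260, a(10)=-614, a(11)=558, a(12)=-652, a(13)=-18; answer -18
Step 4: W3 = -18; d = 23; cross terms: (-20*-35 - -17*-24)=292, (-17*23 - 38*-35)=939, (38*22 - -24*23)=1388, (-24*-2 - -38*22)=884, (-38*-24 - -20*-2)=872; twice the area = |4375| = 4375; area = 4375/2; answer 4375/2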